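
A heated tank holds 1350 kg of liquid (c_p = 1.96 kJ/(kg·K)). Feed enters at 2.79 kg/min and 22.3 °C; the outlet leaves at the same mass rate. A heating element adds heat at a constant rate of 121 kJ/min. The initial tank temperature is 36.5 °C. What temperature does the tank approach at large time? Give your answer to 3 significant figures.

Energy balance: M c_p dT/dt = ṁ c_p (T_in − T) + 121.
At steady state dT/dt = 0 ⇒ T_ss = T_in + Q̇/(ṁ c_p) = 22.3 + 121/(2.79·1.96) = 44.427 °C.

44.4 °C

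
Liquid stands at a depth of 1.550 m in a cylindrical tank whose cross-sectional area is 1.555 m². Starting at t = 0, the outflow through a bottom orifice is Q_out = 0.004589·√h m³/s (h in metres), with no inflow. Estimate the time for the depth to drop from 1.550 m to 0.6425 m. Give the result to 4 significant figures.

300.5 s

A dh/dt = −Q_out = −0.004589 √h.
∫ h^(−1/2) dh = −(0.004589/A) ∫ dt, giving 2√h = 2√h₀ − (0.004589/A) t.
t = 2A(√h₀ − √h)/0.004589 = 2·1.555·(√1.550 − √0.6425)/0.004589
  = 3.11000 × (1.24499 − 0.801561) / 0.004589 = 300.515 s.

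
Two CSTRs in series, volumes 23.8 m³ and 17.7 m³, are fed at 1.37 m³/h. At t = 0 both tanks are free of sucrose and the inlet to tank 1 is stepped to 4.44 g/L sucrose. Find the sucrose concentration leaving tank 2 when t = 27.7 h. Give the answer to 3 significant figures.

Each tank obeys Vᵢ dCᵢ/dt = Q(Cᵢ₋₁ − Cᵢ), so τᵢ = Vᵢ/Q.
τ₁ = 23.8/1.37 = 17.372 h; τ₂ = 17.7/1.37 = 12.920 h.
Solving the cascade with C₁(0)=C₂(0)=0 gives C₂(t) = C_in[1 − (τ₁ e^(−t/τ₁) − τ₂ e^(−t/τ₂))/(τ₁ − τ₂)].
At t = 27.7: e^(−t/τ₁) = 0.20301, e^(−t/τ₂) = 0.11718.
C₂ = 4.44·[1 − (17.372·0.20301 − 12.920·0.11718)/(4.4526)] = 4.44·0.54795 = 2.4329 g/L.

2.43 g/L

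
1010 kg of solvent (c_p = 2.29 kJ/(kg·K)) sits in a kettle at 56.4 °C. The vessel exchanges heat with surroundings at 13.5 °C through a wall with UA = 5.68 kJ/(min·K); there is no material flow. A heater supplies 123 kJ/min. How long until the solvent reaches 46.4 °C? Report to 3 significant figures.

M c_p dT/dt = −UA(T − T_amb) + Q̇.
τ = M c_p/UA = 407.20 min; T_ss = T_amb + Q̇/UA = 13.5 + 123/5.68 = 35.155 °C.
T(t) = T_ss + (T₀ − T_ss)e^(−t/τ); set T = 46.4:
t = −τ ln[(T − T_ss)/(T₀ − T_ss)] = −407.20 · ln(0.52930) = 259.06 min.

259 min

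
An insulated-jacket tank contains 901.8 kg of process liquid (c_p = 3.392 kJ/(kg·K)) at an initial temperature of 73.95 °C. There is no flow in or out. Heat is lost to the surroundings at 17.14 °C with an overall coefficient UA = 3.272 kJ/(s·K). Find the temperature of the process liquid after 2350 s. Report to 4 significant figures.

21.74 °C

First-law balance (no shaft work): M c_p dT/dt = −UA(T − T_amb).
dT/dt = (T_ss − T)/τ with T_ss = T_amb = 17.1400 °C, τ = M c_p/UA = 901.8·3.392/3.272 = 934.873 s.
Integrating: T(t) = T_ss + (T₀ − T_ss) e^(−t/τ).
T(2350) = 17.1400 + (56.8100)·0.0809673 = 21.7398 °C.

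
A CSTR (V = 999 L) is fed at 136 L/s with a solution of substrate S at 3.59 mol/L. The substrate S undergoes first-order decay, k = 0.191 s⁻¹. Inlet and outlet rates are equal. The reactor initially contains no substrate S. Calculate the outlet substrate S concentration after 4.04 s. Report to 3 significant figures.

V dC/dt = Q(C_in − C) − k V C.
This is linear with rate a = Q/V + k = 0.32714 s⁻¹.
C_ss = Q C_in/(Q + kV) = 1.4940 mol/L; C(t) = C_ss + (C₀ − C_ss) e^(−a t).
C(4.04) = 1.4940 + (-1.4940)·e^(−0.32714·4.04) = 1.4940 + (-1.4940)·0.26670 = 1.0955 mol/L.

1.10 mol/L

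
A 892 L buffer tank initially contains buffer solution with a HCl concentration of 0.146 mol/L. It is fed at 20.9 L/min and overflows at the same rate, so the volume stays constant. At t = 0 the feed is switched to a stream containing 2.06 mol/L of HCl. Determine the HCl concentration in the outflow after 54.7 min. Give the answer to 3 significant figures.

1.53 mol/L

Transient balance on the dissolved component: V dC/dt = Q(C_in − C).
Time constant τ = V/Q = 892/20.9 = 42.679 min.
C approaches C_in exponentially: C(t) = C_in + (C₀ − C_in) e^(−t/τ).
C(54.7) = 2.06 + (0.146 − 2.06)·e^(−54.7/42.679) = 2.06 + (-1.9140)·0.27758 = 1.5287 mol/L.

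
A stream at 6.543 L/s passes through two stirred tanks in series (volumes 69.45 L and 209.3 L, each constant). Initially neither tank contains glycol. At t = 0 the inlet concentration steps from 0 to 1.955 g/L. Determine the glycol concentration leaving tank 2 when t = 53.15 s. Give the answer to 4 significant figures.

Time constants: τᵢ = Vᵢ/Q for each well-mixed tank.
τ₁ = 69.45/6.543 = 10.6144 s; τ₂ = 209.3/6.543 = 31.9884 s.
Tank 1: C₁ = C_in(1 − e^(−t/τ₁)). Tank 2 (τ₁ ≠ τ₂): C₂ = C_in[1 − (τ₁ e^(−t/τ₁) − τ₂ e^(−t/τ₂))/(τ₁ − τ₂)].
At t = 53.15: e^(−t/τ₁) = 0.00668861, e^(−t/τ₂) = 0.189846.
C₂ = 1.955·[1 − (10.6144·0.00668861 − 31.9884·0.189846)/(-21.3740)] = 1.955·0.719197 = 1.40603 g/L.

1.406 g/L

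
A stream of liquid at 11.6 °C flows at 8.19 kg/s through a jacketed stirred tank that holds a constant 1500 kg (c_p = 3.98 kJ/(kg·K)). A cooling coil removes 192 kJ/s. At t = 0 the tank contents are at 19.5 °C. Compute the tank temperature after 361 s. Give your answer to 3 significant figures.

7.63 °C

M c_p dT/dt = ṁ c_p (T_in − T) − Q̇.
Rearrange: dT/dt = (T_ss − T)/τ with τ = M/ṁ = 183.15 s and T_ss = T_in − Q̇/(ṁ c_p) = 5.7097 °C.
T approaches T_ss exponentially: T(t) = T_ss + (T₀ − T_ss) e^(−t/τ).
T(361) = 5.7097 + (13.790)·e^(−361/183.15) = 5.7097 + (13.790)·0.13931 = 7.6309 °C.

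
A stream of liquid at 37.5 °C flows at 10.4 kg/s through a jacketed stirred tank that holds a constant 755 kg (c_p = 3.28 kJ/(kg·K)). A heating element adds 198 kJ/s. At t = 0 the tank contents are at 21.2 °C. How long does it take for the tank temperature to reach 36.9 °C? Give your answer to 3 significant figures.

First-law balance (no shaft work): M c_p dT/dt = ṁ c_p (T_in − T) + 198.
τ = M/ṁ = 72.596 s; T_ss = T_in + Q̇/(ṁ c_p) = 43.304 °C.
T(t) = T_ss + (T₀ − T_ss) e^(−t/τ). Set T = 36.9:
e^(−t/τ) = (36.9 − 43.304)/(21.2 − 43.304) = 0.28973
t = −72.596 · ln(0.28973) = 89.931 s.

89.9 s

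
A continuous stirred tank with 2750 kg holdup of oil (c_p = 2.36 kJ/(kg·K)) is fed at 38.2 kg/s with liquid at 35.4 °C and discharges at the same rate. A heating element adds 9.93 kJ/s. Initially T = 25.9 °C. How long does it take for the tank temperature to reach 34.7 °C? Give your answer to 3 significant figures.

178 s

Unsteady energy balance on the tank contents: M c_p dT/dt = ṁ c_p (T_in − T) + 9.93.
τ = M/ṁ = 71.990 s; T_ss = T_in + Q̇/(ṁ c_p) = 35.510 °C.
T(t) = T_ss + (T₀ − T_ss) e^(−t/τ). Set T = 34.7:
e^(−t/τ) = (34.7 − 35.510)/(25.9 − 35.510) = 0.084301
t = −71.990 · ln(0.084301) = 178.06 s.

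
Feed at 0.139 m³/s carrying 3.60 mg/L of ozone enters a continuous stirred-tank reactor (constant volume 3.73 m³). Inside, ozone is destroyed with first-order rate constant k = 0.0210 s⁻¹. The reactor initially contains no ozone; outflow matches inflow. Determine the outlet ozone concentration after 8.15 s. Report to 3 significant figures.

0.870 mg/L

Accumulation = in − out − consumed: V dC/dt = Q C_in − Q C − k V C.
This is linear with rate a = Q/V + k = 0.058265 s⁻¹.
C_ss = Q C_in/(Q + kV) = 2.3025 mg/L; C(t) = C_ss + (C₀ − C_ss) e^(−a t).
C(8.15) = 2.3025 + (-2.3025)·e^(−0.058265·8.15) = 2.3025 + (-2.3025)·0.62197 = 0.87041 mg/L.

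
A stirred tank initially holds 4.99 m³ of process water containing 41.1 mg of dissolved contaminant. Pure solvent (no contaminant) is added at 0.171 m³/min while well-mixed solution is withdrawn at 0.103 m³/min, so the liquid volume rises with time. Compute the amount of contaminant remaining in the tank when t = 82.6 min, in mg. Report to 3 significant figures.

Total volume: dV/dt = Q_in − Q_out = 0.068000 m³/min, so V(t) = 4.99 + 0.068000 t and V(82.6) = 10.607 m³.
Solute balance: dm/dt = 0 − Q_out C = −Q_out m/V(t).
dm/m = −Q_out dt/(V₀ + 0.068000 t); integrating gives ln(m/m₀) = −(Q_out/(Q_in−Q_out)) ln(V/V₀).
m = m₀ (V₀/V)^(Q_out/(Q_in−Q_out)) = 41.1 × (4.99/10.607)^(1.5147) = 13.116 mg.

13.1 mg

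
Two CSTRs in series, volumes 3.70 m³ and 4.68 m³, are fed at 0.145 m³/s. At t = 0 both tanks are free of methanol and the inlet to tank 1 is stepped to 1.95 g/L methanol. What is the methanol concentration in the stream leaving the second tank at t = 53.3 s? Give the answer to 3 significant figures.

Species balance on tank i: dCᵢ/dt = (Cᵢ₋₁ − Cᵢ)/τᵢ with τᵢ = Vᵢ/Q.
τ₁ = 3.70/0.145 = 25.517 s; τ₂ = 4.68/0.145 = 32.276 s.
Tank 1: C₁ = C_in(1 − e^(−t/τ₁)). Tank 2 (τ₁ ≠ τ₂): C₂ = C_in[1 − (τ₁ e^(−t/τ₁) − τ₂ e^(−t/τ₂))/(τ₁ − τ₂)].
At t = 53.3: e^(−t/τ₁) = 0.12384, e^(−t/τ₂) = 0.19178.
C₂ = 1.95·[1 − (25.517·0.12384 − 32.276·0.19178)/(-6.7586)] = 1.95·0.55169 = 1.0758 g/L.

1.08 g/L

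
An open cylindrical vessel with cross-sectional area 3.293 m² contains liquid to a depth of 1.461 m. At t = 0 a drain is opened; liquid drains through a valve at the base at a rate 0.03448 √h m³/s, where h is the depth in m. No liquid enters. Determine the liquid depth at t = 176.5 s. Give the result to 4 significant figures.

With no inflow, A dh/dt = −0.03448 √h.
This is separable: 2 d(√h)/dt = −0.03448/A, so √h = √h₀ − (0.03448/(2A)) t.
√h = √1.461 − 0.03448·176.5/(2·3.293) = 1.20872 − 0.924039 = 0.284679.
h = 0.284679² = 0.0810424 m.

0.08104 m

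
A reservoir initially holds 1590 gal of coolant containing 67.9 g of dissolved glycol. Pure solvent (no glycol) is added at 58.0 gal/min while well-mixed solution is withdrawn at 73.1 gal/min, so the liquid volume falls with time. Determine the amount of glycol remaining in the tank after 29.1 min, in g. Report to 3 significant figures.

14.2 g

Let m(t) be the amount of glycol. Volume: V(t) = V₀ + (Q_in − Q_out) t = 1590 − 15.100 t; V(29.1) = 1150.6 gal.
Species balance (pure solvent in): dm/dt = −Q_out · m/V(t).
Separate: dm/m = −Q_out dt/V(t) ⇒ ln(m/m₀) = −(Q_out/(Q_in−Q_out)) ln(V/V₀).
m = m₀ (V₀/V)^(Q_out/(Q_in−Q_out)) = 67.9 × (1590/1150.6)^(-4.8411) = 14.185 g.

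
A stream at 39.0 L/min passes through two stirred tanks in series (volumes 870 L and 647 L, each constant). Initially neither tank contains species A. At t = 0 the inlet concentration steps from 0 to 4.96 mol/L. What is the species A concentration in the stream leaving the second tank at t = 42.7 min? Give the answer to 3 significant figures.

Time constants: τᵢ = Vᵢ/Q for each well-mixed tank.
τ₁ = 870/39.0 = 22.308 min; τ₂ = 647/39.0 = 16.590 min.
Tank 1: C₁ = C_in(1 − e^(−t/τ₁)). Tank 2 (τ₁ ≠ τ₂): C₂ = C_in[1 − (τ₁ e^(−t/τ₁) − τ₂ e^(−t/τ₂))/(τ₁ − τ₂)].
At t = 42.7: e^(−t/τ₁) = 0.14747, e^(−t/τ₂) = 0.076239.
C₂ = 4.96·[1 − (22.308·0.14747 − 16.590·0.076239)/(5.7179)] = 4.96·0.64587 = 3.2035 mol/L.

3.20 mol/L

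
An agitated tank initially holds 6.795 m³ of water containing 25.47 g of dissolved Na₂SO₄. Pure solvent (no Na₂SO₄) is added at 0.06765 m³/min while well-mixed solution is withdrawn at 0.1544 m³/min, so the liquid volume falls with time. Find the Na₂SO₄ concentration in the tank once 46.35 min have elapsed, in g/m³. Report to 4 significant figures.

1.864 g/m³

Let m(t) be the amount of Na₂SO₄. Volume: V(t) = V₀ + (Q_in − Q_out) t = 6.795 − 0.0867500 t; V(46.35) = 2.77414 m³.
Species balance (pure solvent in): dm/dt = −Q_out · m/V(t).
Separate: dm/m = −Q_out dt/V(t) ⇒ ln(m/m₀) = −(Q_out/(Q_in−Q_out)) ln(V/V₀).
m = m₀ (V₀/V)^(Q_out/(Q_in−Q_out)) = 25.47 × (6.795/2.77414)^(-1.77983) = 5.17091 g.
C = m/V = 5.17091/2.77414 = 1.86397 g/m³.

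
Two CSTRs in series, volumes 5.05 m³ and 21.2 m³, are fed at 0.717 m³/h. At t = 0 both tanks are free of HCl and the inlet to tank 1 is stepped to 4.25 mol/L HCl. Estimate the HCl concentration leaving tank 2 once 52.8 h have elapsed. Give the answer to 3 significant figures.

3.32 mol/L

Each tank obeys Vᵢ dCᵢ/dt = Q(Cᵢ₋₁ − Cᵢ), so τᵢ = Vᵢ/Q.
τ₁ = 5.05/0.717 = 7.0432 h; τ₂ = 21.2/0.717 = 29.568 h.
Tank 1: C₁ = C_in(1 − e^(−t/τ₁)). Tank 2 (τ₁ ≠ τ₂): C₂ = C_in[1 − (τ₁ e^(−t/τ₁) − τ₂ e^(−t/τ₂))/(τ₁ − τ₂)].
At t = 52.8: e^(−t/τ₁) = 0.00055499, e^(−t/τ₂) = 0.16767.
C₂ = 4.25·[1 − (7.0432·0.00055499 − 29.568·0.16767)/(-22.524)] = 4.25·0.78007 = 3.3153 mol/L.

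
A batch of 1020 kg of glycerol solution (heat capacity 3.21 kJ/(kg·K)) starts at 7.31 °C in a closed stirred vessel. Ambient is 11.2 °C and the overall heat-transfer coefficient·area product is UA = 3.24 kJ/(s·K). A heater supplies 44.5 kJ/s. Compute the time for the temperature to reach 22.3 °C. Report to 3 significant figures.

1920 s

M c_p dT/dt = −UA(T − T_amb) + Q̇.
τ = M c_p/UA = 1010.6 s; T_ss = T_amb + Q̇/UA = 11.2 + 44.5/3.24 = 24.935 °C.
T(t) = T_ss + (T₀ − T_ss)e^(−t/τ); set T = 22.3:
t = −τ ln[(T − T_ss)/(T₀ − T_ss)] = −1010.6 · ln(0.14948) = 1920.6 s.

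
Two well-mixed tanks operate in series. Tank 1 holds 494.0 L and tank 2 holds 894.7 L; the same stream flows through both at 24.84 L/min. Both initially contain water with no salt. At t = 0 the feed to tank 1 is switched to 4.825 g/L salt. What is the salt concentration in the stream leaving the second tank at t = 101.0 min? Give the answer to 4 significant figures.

Species balance on tank i: dCᵢ/dt = (Cᵢ₋₁ − Cᵢ)/τᵢ with τᵢ = Vᵢ/Q.
τ₁ = 494.0/24.84 = 19.8873 min; τ₂ = 894.7/24.84 = 36.0185 min.
Tank 1: C₁ = C_in(1 − e^(−t/τ₁)). Tank 2 (τ₁ ≠ τ₂): C₂ = C_in[1 − (τ₁ e^(−t/τ₁) − τ₂ e^(−t/τ₂))/(τ₁ − τ₂)].
At t = 101.0: e^(−t/τ₁) = 0.00622848, e^(−t/τ₂) = 0.0605605.
C₂ = 4.825·[1 − (19.8873·0.00622848 − 36.0185·0.0605605)/(-16.1312)] = 4.825·0.872457 = 4.20960 g/L.

4.210 g/L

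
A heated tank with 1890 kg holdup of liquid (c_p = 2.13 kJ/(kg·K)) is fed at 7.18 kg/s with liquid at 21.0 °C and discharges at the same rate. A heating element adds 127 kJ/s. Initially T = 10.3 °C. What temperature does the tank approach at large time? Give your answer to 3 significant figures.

Unsteady energy balance on the tank contents: M c_p dT/dt = ṁ c_p (T_in − T) + 127.
At steady state dT/dt = 0 ⇒ T_ss = T_in + Q̇/(ṁ c_p) = 21.0 + 127/(7.18·2.13) = 29.304 °C.

29.3 °C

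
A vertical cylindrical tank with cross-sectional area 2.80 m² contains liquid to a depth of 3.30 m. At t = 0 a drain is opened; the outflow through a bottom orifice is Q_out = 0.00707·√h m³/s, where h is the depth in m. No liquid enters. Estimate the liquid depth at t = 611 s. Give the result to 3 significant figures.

With no inflow, A dh/dt = −0.00707 √h.
Separate and integrate: 2(√h − √h₀) = −(0.00707/A) t.
√h = √3.30 − 0.00707·611/(2·2.80) = 1.8166 − 0.77139 = 1.0452.
h = 1.0452² = 1.0924 m.

1.09 m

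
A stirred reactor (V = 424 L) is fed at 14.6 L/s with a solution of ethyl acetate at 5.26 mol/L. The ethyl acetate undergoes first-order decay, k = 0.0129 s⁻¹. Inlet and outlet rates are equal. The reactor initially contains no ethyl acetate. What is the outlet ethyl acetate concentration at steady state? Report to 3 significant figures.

3.83 mol/L

Species balance: V dC/dt = Q C_in − Q C − k V C.
Steady state (dC/dt = 0): C_ss = Q C_in/(Q + kV) = C_in/(1 + kV/Q).
C_ss = 14.6·5.26/(14.6 + 0.0129·424) = 76.796/20.070 = 3.8265 mol/L.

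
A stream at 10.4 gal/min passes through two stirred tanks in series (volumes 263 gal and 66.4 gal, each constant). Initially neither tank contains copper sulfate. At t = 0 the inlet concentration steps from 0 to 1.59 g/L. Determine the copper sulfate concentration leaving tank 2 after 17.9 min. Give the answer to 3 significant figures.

0.575 g/L

Species balance on tank i: dCᵢ/dt = (Cᵢ₋₁ − Cᵢ)/τᵢ with τᵢ = Vᵢ/Q.
τ₁ = 263/10.4 = 25.288 min; τ₂ = 66.4/10.4 = 6.3846 min.
Tank 1: C₁ = C_in(1 − e^(−t/τ₁)). Tank 2 (τ₁ ≠ τ₂): C₂ = C_in[1 − (τ₁ e^(−t/τ₁) − τ₂ e^(−t/τ₂))/(τ₁ − τ₂)].
At t = 17.9: e^(−t/τ₁) = 0.49271, e^(−t/τ₂) = 0.060591.
C₂ = 1.59·[1 − (25.288·0.49271 − 6.3846·0.060591)/(18.904)] = 1.59·0.36134 = 0.57454 g/L.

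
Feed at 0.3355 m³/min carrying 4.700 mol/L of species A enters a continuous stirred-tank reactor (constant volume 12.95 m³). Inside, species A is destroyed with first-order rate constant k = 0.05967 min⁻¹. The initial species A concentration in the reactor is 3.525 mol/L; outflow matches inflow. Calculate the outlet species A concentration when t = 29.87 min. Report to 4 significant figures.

1.586 mol/L

Species balance: V dC/dt = Q C_in − Q C − k V C.
dC/dt = (Q/V) C_in − (Q/V + k) C; effective rate a = Q/V + k = 0.0259073 + 0.05967 = 0.0855773 min⁻¹.
C_ss = Q C_in/(Q + kV) = 1.42286 mol/L; C(t) = C_ss + (C₀ − C_ss) e^(−a t).
C(29.87) = 1.42286 + (2.10214)·e^(−0.0855773·29.87) = 1.42286 + (2.10214)·0.0775994 = 1.58598 mol/L.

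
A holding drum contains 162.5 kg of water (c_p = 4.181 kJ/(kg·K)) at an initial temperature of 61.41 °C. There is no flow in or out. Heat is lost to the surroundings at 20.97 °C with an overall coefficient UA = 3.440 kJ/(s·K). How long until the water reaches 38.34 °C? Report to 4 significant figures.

166.9 s

M c_p dT/dt = −UA(T − T_amb).
τ = M c_p/UA = 197.504 s; T_ss = T_amb = 20.9700 °C.
T(t) = T_ss + (T₀ − T_ss)e^(−t/τ); set T = 38.34:
t = −τ ln[(T − T_ss)/(T₀ − T_ss)] = −197.504 · ln(0.429525) = 166.905 s.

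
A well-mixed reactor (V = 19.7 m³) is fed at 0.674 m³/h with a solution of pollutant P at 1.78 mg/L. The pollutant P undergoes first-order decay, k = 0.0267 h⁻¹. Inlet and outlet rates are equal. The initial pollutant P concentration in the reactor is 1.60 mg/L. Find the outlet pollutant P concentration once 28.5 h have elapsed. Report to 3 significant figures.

V dC/dt = Q(C_in − C) − k V C.
dC/dt = (Q/V) C_in − (Q/V + k) C; effective rate a = Q/V + k = 0.034213 + 0.0267 = 0.060913 h⁻¹.
C_ss = Q C_in/(Q + kV) = 0.99977 mg/L; C(t) = C_ss + (C₀ − C_ss) e^(−a t).
C(28.5) = 0.99977 + (0.60023)·e^(−0.060913·28.5) = 0.99977 + (0.60023)·0.17622 = 1.1055 mg/L.

1.11 mg/L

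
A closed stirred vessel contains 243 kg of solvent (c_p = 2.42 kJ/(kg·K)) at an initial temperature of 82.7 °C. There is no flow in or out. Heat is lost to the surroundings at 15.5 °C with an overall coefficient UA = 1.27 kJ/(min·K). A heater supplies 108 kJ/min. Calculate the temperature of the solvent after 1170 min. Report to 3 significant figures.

M c_p dT/dt = −UA(T − T_amb) + Q̇.
dT/dt = (T_ss − T)/τ with T_ss = T_amb + Q̇/UA = 15.5 + 108/1.27 = 100.54 °C, τ = M c_p/UA = 243·2.42/1.27 = 463.04 min.
T approaches T_ss exponentially: T(t) = T_ss + (T₀ − T_ss) e^(−t/τ).
T(1170) = 100.54 + (-17.839)·0.079916 = 99.114 °C.

99.1 °C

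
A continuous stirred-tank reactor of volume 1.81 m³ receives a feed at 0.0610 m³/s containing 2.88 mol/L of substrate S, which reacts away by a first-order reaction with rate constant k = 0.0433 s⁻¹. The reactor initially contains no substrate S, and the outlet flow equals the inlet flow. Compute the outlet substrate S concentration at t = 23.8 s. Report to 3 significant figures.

1.06 mol/L

Accumulation = in − out − consumed: V dC/dt = Q C_in − Q C − k V C.
dC/dt = (Q/V) C_in − (Q/V + k) C; effective rate a = Q/V + k = 0.033702 + 0.0433 = 0.077002 s⁻¹.
C_ss = Q C_in/(Q + kV) = 1.2605 mol/L; C(t) = C_ss + (C₀ − C_ss) e^(−a t).
C(23.8) = 1.2605 + (-1.2605)·e^(−0.077002·23.8) = 1.2605 + (-1.2605)·0.15999 = 1.0588 mol/L.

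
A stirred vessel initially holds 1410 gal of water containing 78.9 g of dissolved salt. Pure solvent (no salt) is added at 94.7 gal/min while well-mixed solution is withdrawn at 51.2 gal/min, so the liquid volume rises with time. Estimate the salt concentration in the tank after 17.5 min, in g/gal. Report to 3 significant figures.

Total volume: dV/dt = Q_in − Q_out = 43.500 gal/min, so V(t) = 1410 + 43.500 t and V(17.5) = 2171.2 gal.
Solute balance: dm/dt = 0 − Q_out C = −Q_out m/V(t).
Separate: dm/m = −Q_out dt/V(t) ⇒ ln(m/m₀) = −(Q_out/(Q_in−Q_out)) ln(V/V₀).
m = m₀ (V₀/V)^(Q_out/(Q_in−Q_out)) = 78.9 × (1410/2171.2)^(1.1770) = 47.468 g.
C = m/V = 47.468/2171.2 = 0.021862 g/gal.

0.0219 g/gal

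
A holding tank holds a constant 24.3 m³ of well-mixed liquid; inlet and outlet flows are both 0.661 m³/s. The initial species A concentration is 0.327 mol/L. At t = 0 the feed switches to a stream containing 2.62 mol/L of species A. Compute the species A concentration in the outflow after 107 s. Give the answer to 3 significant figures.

2.50 mol/L

Unsteady species balance (constant V, well mixed): V dC/dt = Q(C_in − C).
So dC/dt = (C_in − C)/τ with τ = V/Q = 24.3/0.661 = 36.762 s.
Solution: C(t) = C_in + (C₀ − C_in) e^(−t/τ).
C(107) = 2.62 + (0.327 − 2.62)·e^(−107/36.762) = 2.62 + (-2.2930)·0.054444 = 2.4952 mol/L.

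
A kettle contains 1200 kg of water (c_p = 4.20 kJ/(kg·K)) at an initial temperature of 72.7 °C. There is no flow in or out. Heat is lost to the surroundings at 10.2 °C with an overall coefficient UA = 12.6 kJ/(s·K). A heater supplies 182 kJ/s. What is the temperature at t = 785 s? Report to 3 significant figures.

31.4 °C

Lumped-capacitance energy balance: M c_p dT/dt = UA(T_amb − T) + Q̇.
dT/dt = (T_ss − T)/τ with T_ss = T_amb + Q̇/UA = 10.2 + 182/12.6 = 24.644 °C, τ = M c_p/UA = 1200·4.20/12.6 = 400.00 s.
T approaches T_ss exponentially: T(t) = T_ss + (T₀ − T_ss) e^(−t/τ).
T(785) = 24.644 + (48.056)·0.14051 = 31.397 °C.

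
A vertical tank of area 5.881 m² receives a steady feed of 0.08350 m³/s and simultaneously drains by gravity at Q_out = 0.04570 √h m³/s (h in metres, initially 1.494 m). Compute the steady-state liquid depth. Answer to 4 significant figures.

Accumulation of liquid (constant cross-section A): A dh/dt = Q_in − 0.04570 √h. At steady state dh/dt = 0:
Q_in = 0.04570 √h_ss ⇒ √h_ss = 0.08350/0.04570 = 1.82713.
h_ss = 1.82713² = 3.33842 m. (Since h₀ = 1.494 m < h_ss, the level will rise toward this value.)

3.338 m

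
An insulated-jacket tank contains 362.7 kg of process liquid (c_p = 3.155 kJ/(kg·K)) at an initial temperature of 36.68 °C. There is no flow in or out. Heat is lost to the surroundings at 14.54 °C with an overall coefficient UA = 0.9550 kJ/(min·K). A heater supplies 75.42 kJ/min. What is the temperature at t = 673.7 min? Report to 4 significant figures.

First-law balance (no shaft work): M c_p dT/dt = −UA(T − T_amb) + Q̇.
dT/dt = (T_ss − T)/τ with T_ss = T_amb + Q̇/UA = 14.54 + 75.42/0.9550 = 93.5138 °C, τ = M c_p/UA = 362.7·3.155/0.9550 = 1198.24 min.
Integrating: T(t) = T_ss + (T₀ − T_ss) e^(−t/τ).
T(673.7) = 93.5138 + (-56.8338)·0.569930 = 61.1225 °C.

61.12 °C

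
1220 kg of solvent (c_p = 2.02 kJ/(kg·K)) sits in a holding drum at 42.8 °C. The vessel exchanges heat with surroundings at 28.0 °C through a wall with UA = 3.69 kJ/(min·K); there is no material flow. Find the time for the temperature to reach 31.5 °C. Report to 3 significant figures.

963 min

Lumped-capacitance energy balance: M c_p dT/dt = UA(T_amb − T).
τ = M c_p/UA = 667.86 min; T_ss = T_amb = 28.000 °C.
T(t) = T_ss + (T₀ − T_ss)e^(−t/τ); set T = 31.5:
t = −τ ln[(T − T_ss)/(T₀ − T_ss)] = −667.86 · ln(0.23649) = 962.96 min.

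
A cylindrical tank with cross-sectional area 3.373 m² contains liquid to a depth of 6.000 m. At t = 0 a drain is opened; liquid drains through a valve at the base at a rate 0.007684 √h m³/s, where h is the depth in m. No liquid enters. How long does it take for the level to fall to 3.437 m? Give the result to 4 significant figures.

522.9 s

With no inflow, A dh/dt = −0.007684 √h.
∫ h^(−1/2) dh = −(0.007684/A) ∫ dt, giving 2√h = 2√h₀ − (0.007684/A) t.
t = 2A(√h₀ − √h)/0.007684 = 2·3.373·(√6.000 − √3.437)/0.007684
  = 6.74600 × (2.44949 − 1.85391) / 0.007684 = 522.872 s.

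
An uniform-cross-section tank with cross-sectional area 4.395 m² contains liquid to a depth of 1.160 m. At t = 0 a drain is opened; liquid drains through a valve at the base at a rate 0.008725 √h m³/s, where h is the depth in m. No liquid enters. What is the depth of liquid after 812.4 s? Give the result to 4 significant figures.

Mass balance (ρ constant): A dh/dt = −0.008725 √h.
∫ h^(−1/2) dh = −(0.008725/A) ∫ dt, giving 2√h = 2√h₀ − (0.008725/A) t.
√h = √1.160 − 0.008725·812.4/(2·4.395) = 1.07703 − 0.806392 = 0.270640.
h = 0.270640² = 0.0732463 m.

0.07325 m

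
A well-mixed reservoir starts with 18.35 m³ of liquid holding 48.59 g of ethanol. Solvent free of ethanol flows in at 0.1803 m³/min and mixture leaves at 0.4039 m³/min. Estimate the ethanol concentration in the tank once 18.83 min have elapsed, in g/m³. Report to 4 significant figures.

2.146 g/m³

Let m(t) be the amount of ethanol. Volume: V(t) = V₀ + (Q_in − Q_out) t = 18.35 − 0.223600 t; V(18.83) = 14.1396 m³.
No ethanol enters, so dm/dt = −Q_out · (m/V).
Separate: dm/m = −Q_out dt/V(t) ⇒ ln(m/m₀) = −(Q_out/(Q_in−Q_out)) ln(V/V₀).
m = m₀ (V₀/V)^(Q_out/(Q_in−Q_out)) = 48.59 × (18.35/14.1396)^(-1.80635) = 30.3438 g.
C = m/V = 30.3438/14.1396 = 2.14602 g/m³.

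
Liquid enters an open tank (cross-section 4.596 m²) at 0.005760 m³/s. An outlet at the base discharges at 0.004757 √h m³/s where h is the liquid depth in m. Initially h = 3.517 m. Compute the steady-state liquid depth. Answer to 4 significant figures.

A dh/dt = Q_in − 0.004757 √h. Steady state requires inflow = outflow:
Q_in = 0.004757 √h_ss ⇒ √h_ss = 0.005760/0.004757 = 1.21085.
h_ss = 1.21085² = 1.46615 m. (Since h₀ = 3.517 m > h_ss, the level will fall toward this value.)

1.466 m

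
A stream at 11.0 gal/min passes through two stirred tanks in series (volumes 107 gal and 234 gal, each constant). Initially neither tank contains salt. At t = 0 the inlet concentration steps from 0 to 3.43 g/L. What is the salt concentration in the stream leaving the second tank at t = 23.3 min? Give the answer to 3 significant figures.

1.58 g/L

Species balance on tank i: dCᵢ/dt = (Cᵢ₋₁ − Cᵢ)/τᵢ with τᵢ = Vᵢ/Q.
τ₁ = 107/11.0 = 9.7273 min; τ₂ = 234/11.0 = 21.273 min.
Solving the cascade with C₁(0)=C₂(0)=0 gives C₂(t) = C_in[1 − (τ₁ e^(−t/τ₁) − τ₂ e^(−t/τ₂))/(τ₁ − τ₂)].
At t = 23.3: e^(−t/τ₁) = 0.091143, e^(−t/τ₂) = 0.33444.
C₂ = 3.43·[1 − (9.7273·0.091143 − 21.273·0.33444)/(-11.545)] = 3.43·0.46058 = 1.5798 g/L.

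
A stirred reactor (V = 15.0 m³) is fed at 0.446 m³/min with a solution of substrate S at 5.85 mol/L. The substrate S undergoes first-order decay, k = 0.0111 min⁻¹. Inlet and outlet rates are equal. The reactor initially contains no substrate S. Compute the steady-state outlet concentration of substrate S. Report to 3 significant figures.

V dC/dt = Q(C_in − C) − k V C.
At steady state: 0 = Q C_in − (Q + kV) C_ss, so C_ss = Q C_in/(Q + kV).
C_ss = 0.446·5.85/(0.446 + 0.0111·15.0) = 2.6091/0.61250 = 4.2598 mol/L.

4.26 mol/L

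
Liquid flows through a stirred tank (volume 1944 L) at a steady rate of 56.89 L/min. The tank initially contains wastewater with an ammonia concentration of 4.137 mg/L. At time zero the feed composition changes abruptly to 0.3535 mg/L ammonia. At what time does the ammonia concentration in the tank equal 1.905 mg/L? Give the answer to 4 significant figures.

Species balance: V dC/dt = Q(C_in − C) ⇒ τ = V/Q = 34.1712 min.
C(t) = C_in + (C₀ − C_in) e^(−t/τ). Set C = 1.905 and solve for t:
e^(−t/τ) = (C − C_in)/(C₀ − C_in) = (1.905 − 0.3535)/(4.137 − 0.3535) = 0.410070
t = −τ ln(…) = 34.1712 × 0.891427 = 30.4611 min.

30.46 min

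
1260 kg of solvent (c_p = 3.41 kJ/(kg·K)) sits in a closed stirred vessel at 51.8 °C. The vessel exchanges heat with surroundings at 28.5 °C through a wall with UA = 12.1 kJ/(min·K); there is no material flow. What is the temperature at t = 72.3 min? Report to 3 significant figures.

Lumped-capacitance energy balance: M c_p dT/dt = UA(T_amb − T).
dT/dt = (T_ss − T)/τ with T_ss = T_amb = 28.500 °C, τ = M c_p/UA = 1260·3.41/12.1 = 355.09 min.
T approaches T_ss exponentially: T(t) = T_ss + (T₀ − T_ss) e^(−t/τ).
T(72.3) = 28.500 + (23.300)·0.81578 = 47.508 °C.

47.5 °C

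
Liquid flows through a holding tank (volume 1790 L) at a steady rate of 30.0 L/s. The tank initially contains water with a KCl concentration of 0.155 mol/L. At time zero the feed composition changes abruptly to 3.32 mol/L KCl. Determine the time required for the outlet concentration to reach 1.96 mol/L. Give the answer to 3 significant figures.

Species balance: V dC/dt = Q(C_in − C) ⇒ τ = V/Q = 59.667 s.
C(t) = C_in + (C₀ − C_in) e^(−t/τ). Set C = 1.96 and solve for t:
e^(−t/τ) = (C − C_in)/(C₀ − C_in) = (1.96 − 3.32)/(0.155 − 3.32) = 0.42970
t = −τ ln(…) = 59.667 × 0.84467 = 50.399 s.

50.4 s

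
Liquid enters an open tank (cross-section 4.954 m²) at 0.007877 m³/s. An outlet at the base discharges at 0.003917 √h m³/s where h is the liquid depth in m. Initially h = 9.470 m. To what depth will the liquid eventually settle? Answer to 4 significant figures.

4.044 m

A dh/dt = Q_in − 0.003917 √h. Steady state requires inflow = outflow:
Q_in = 0.003917 √h_ss ⇒ √h_ss = 0.007877/0.003917 = 2.01098.
h_ss = 2.01098² = 4.04403 m. (Since h₀ = 9.470 m > h_ss, the level will fall toward this value.)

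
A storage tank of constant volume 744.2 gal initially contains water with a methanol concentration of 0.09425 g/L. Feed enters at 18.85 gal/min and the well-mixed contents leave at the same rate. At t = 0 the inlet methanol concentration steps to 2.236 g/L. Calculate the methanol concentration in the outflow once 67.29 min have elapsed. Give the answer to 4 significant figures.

Species balance on the tank: V dC/dt = Q(C_in − C).
Rewrite as dC/dt + C/τ = C_in/τ, τ = V/Q = 39.4801 min.
Solution: C(t) = C_in + (C₀ − C_in) e^(−t/τ).
C(67.29) = 2.236 + (0.09425 − 2.236)·e^(−67.29/39.4801) = 2.236 + (-2.14175)·0.181881 = 1.84646 g/L.

1.846 g/L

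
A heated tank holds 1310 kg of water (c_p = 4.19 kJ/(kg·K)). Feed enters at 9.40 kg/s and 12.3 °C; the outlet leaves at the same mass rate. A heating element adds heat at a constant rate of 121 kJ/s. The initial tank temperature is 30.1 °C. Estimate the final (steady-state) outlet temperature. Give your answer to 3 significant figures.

15.4 °C

Energy balance: M c_p dT/dt = ṁ c_p (T_in − T) + 121.
At steady state dT/dt = 0 ⇒ T_ss = T_in + Q̇/(ṁ c_p) = 12.3 + 121/(9.40·4.19) = 15.372 °C.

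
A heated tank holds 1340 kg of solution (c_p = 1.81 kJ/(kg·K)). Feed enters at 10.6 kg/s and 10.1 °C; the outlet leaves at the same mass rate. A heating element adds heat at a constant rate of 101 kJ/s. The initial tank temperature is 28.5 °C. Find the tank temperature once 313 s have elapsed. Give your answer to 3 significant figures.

16.5 °C

M c_p dT/dt = ṁ c_p (T_in − T) + Q̇.
Rearrange: dT/dt = (T_ss − T)/τ with τ = M/ṁ = 126.42 s and T_ss = T_in + Q̇/(ṁ c_p) = 15.364 °C.
T approaches T_ss exponentially: T(t) = T_ss + (T₀ − T_ss) e^(−t/τ).
T(313) = 15.364 + (13.136)·e^(−313/126.42) = 15.364 + (13.136)·0.084081 = 16.469 °C.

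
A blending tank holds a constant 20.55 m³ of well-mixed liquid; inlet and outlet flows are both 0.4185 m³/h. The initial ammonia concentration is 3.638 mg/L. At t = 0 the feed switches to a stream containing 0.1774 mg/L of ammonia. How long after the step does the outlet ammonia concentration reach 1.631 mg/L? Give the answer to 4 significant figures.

Species balance: V dC/dt = Q(C_in − C) ⇒ τ = V/Q = 49.1039 h.
C(t) = C_in + (C₀ − C_in) e^(−t/τ). Set C = 1.631 and solve for t:
e^(−t/τ) = (C − C_in)/(C₀ − C_in) = (1.631 − 0.1774)/(3.638 − 0.1774) = 0.420043
t = −τ ln(…) = 49.1039 × 0.867399 = 42.5927 h.

42.59 h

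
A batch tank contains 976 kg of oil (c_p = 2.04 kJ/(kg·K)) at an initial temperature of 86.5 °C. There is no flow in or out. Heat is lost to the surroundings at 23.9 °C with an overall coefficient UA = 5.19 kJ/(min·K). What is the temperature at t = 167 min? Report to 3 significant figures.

64.4 °C

Lumped-capacitance energy balance: M c_p dT/dt = UA(T_amb − T).
dT/dt = (T_ss − T)/τ with T_ss = T_amb = 23.900 °C, τ = M c_p/UA = 976·2.04/5.19 = 383.63 min.
This is linear first-order; T(t) = T_ss + (T₀ − T_ss) e^(−t/τ).
T(167) = 23.900 + (62.600)·0.64706 = 64.406 °C.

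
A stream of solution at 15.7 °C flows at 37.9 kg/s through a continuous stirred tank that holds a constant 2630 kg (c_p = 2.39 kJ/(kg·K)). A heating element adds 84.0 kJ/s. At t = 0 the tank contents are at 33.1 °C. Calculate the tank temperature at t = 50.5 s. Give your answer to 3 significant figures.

24.6 °C

M c_p dT/dt = ṁ c_p (T_in − T) + Q̇.
τ = M/ṁ = 69.393 s; T_ss = T_in + Q̇/(ṁ c_p) = 15.7 + 84.0/(37.9·2.39) = 16.627 °C.
This is linear first-order; T(t) = T_ss + (T₀ − T_ss) e^(−t/τ).
T(50.5) = 16.627 + (16.473)·e^(−50.5/69.393) = 16.627 + (16.473)·0.48300 = 24.584 °C.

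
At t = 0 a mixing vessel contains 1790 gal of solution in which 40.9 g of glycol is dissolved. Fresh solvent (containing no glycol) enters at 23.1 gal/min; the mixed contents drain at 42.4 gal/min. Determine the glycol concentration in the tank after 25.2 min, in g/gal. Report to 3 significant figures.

0.0156 g/gal

Total volume: dV/dt = Q_in − Q_out = -19.300 gal/min, so V(t) = 1790 − 19.300 t and V(25.2) = 1303.6 gal.
Solute balance: dm/dt = 0 − Q_out C = −Q_out m/V(t).
dm/m = −Q_out dt/(V₀ − 19.300 t); integrating gives ln(m/m₀) = −(Q_out/(Q_in−Q_out)) ln(V/V₀).
m = m₀ (V₀/V)^(Q_out/(Q_in−Q_out)) = 40.9 × (1790/1303.6)^(-2.1969) = 20.381 g.
C = m/V = 20.381/1303.6 = 0.015634 g/gal.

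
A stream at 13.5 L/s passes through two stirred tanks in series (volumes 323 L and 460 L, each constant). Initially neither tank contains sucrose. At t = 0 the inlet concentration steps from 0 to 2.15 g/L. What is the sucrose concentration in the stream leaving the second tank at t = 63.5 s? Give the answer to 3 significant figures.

1.39 g/L

Each tank obeys Vᵢ dCᵢ/dt = Q(Cᵢ₋₁ − Cᵢ), so τᵢ = Vᵢ/Q.
τ₁ = 323/13.5 = 23.926 s; τ₂ = 460/13.5 = 34.074 s.
Solving the cascade with C₁(0)=C₂(0)=0 gives C₂(t) = C_in[1 − (τ₁ e^(−t/τ₁) − τ₂ e^(−t/τ₂))/(τ₁ − τ₂)].
At t = 63.5: e^(−t/τ₁) = 0.070367, e^(−t/τ₂) = 0.15512.
C₂ = 2.15·[1 − (23.926·0.070367 − 34.074·0.15512)/(-10.148)] = 2.15·0.64508 = 1.3869 g/L.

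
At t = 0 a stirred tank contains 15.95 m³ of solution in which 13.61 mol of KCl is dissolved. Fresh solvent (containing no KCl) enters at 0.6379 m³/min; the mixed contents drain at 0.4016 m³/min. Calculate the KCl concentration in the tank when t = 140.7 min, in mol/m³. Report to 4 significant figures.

Total volume: dV/dt = Q_in − Q_out = 0.236300 m³/min, so V(t) = 15.95 + 0.236300 t and V(140.7) = 49.1974 m³.
No KCl enters, so dm/dt = −Q_out · (m/V).
Separate: dm/m = −Q_out dt/V(t) ⇒ ln(m/m₀) = −(Q_out/(Q_in−Q_out)) ln(V/V₀).
m = m₀ (V₀/V)^(Q_out/(Q_in−Q_out)) = 13.61 × (15.95/49.1974)^(1.69953) = 2.00668 mol.
C = m/V = 2.00668/49.1974 = 0.0407882 mol/m³.

0.04079 mol/m³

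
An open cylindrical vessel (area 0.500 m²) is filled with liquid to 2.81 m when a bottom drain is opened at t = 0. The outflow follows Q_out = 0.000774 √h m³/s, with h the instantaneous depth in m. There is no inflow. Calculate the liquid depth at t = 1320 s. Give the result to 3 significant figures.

Mass balance (ρ constant): A dh/dt = −0.000774 √h.
This is separable: 2 d(√h)/dt = −0.000774/A, so √h = √h₀ − (0.000774/(2A)) t.
√h = √2.81 − 0.000774·1320/(2·0.500) = 1.6763 − 1.0217 = 0.65463.
h = 0.65463² = 0.42853 m.

0.429 m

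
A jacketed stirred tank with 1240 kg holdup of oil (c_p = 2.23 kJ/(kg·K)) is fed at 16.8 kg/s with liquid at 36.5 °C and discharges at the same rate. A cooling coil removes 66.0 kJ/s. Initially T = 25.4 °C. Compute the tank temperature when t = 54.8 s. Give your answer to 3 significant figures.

M c_p dT/dt = ṁ c_p (T_in − T) − Q̇.
Rearrange: dT/dt = (T_ss − T)/τ with τ = M/ṁ = 73.810 s and T_ss = T_in − Q̇/(ṁ c_p) = 34.738 °C.
T approaches T_ss exponentially: T(t) = T_ss + (T₀ − T_ss) e^(−t/τ).
T(54.8) = 34.738 + (-9.3383)·e^(−54.8/73.810) = 34.738 + (-9.3383)·0.47595 = 30.294 °C.

30.3 °C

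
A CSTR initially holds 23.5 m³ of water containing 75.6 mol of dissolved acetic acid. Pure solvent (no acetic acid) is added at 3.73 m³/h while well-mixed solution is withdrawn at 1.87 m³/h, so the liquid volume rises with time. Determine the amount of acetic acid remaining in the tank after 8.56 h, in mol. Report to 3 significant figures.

Let m(t) be the amount of acetic acid. Volume: V(t) = V₀ + (Q_in − Q_out) t = 23.5 + 1.8600 t; V(8.56) = 39.422 m³.
Species balance (pure solvent in): dm/dt = −Q_out · m/V(t).
Separate: dm/m = −Q_out dt/V(t) ⇒ ln(m/m₀) = −(Q_out/(Q_in−Q_out)) ln(V/V₀).
m = m₀ (V₀/V)^(Q_out/(Q_in−Q_out)) = 75.6 × (23.5/39.422)^(1.0054) = 44.941 mol.

44.9 mol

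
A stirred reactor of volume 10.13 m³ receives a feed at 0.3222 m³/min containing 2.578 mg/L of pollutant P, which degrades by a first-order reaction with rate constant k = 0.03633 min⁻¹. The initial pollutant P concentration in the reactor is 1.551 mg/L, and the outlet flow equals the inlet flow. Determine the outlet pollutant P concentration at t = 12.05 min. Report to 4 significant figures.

1.356 mg/L

V dC/dt = Q(C_in − C) − k V C.
dC/dt = (Q/V) C_in − (Q/V + k) C; effective rate a = Q/V + k = 0.0318065 + 0.03633 = 0.0681365 min⁻¹.
C_ss = Q C_in/(Q + kV) = 1.20343 mg/L; C(t) = C_ss + (C₀ − C_ss) e^(−a t).
C(12.05) = 1.20343 + (0.347575)·e^(−0.0681365·12.05) = 1.20343 + (0.347575)·0.439972 = 1.35635 mg/L.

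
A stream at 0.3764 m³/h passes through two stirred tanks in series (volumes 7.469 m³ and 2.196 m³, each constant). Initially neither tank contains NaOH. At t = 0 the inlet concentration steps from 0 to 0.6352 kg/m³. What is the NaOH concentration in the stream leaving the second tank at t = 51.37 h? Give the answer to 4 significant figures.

0.5677 kg/m³

Time constants: τᵢ = Vᵢ/Q for each well-mixed tank.
τ₁ = 7.469/0.3764 = 19.8433 h; τ₂ = 2.196/0.3764 = 5.83422 h.
Tank 1: C₁ = C_in(1 − e^(−t/τ₁)). Tank 2 (τ₁ ≠ τ₂): C₂ = C_in[1 − (τ₁ e^(−t/τ₁) − τ₂ e^(−t/τ₂))/(τ₁ − τ₂)].
At t = 51.37: e^(−t/τ₁) = 0.0751109, e^(−t/τ₂) = 0.000149989.
C₂ = 0.6352·[1 − (19.8433·0.0751109 − 5.83422·0.000149989)/(14.0090)] = 0.6352·0.893671 = 0.567660 kg/m³.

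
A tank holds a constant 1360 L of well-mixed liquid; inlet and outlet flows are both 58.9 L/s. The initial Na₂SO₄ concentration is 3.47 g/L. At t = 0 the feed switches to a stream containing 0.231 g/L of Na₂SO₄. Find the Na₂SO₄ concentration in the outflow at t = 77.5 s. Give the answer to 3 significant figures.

0.344 g/L

Species balance on the tank: V dC/dt = Q(C_in − C).
Rewrite as dC/dt + C/τ = C_in/τ, τ = V/Q = 23.090 s.
Integrating: C(t) = C_in + (C₀ − C_in) e^(−t/τ).
C(77.5) = 0.231 + (3.47 − 0.231)·e^(−77.5/23.090) = 0.231 + (3.2390)·0.034859 = 0.34391 g/L.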